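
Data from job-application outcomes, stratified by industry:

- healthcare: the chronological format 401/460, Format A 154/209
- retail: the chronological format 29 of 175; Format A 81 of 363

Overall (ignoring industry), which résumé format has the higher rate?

Healthcare: the chronological format 401/460 = 87.2%, Format A 154/209 = 73.7% → the chronological format
Retail: the chronological format 29/175 = 16.6%, Format A 81/363 = 22.3% → Format A
Overall: the chronological format 430/635 = 67.7%, Format A 235/572 = 41.1% → the chronological format
(Neither sweeps every industry group, but the chronological format has the higher pooled rate.)

the chronological format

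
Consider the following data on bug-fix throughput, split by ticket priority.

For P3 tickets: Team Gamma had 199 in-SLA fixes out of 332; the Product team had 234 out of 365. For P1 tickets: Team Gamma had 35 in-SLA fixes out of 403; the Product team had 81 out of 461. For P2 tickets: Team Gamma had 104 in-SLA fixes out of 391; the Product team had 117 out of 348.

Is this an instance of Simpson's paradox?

P3: Team Gamma 199/332 = 59.9%, the Product team 234/365 = 64.1% → the Product team
P1: Team Gamma 35/403 = 8.7%, the Product team 81/461 = 17.6% → the Product team
P2: Team Gamma 104/391 = 26.6%, the Product team 117/348 = 33.6% → the Product team
Overall: Team Gamma 338/1126 = 30.0%, the Product team 432/1174 = 36.8% → the Product team
The Product team wins overall and in every ticket group — no reversal.

No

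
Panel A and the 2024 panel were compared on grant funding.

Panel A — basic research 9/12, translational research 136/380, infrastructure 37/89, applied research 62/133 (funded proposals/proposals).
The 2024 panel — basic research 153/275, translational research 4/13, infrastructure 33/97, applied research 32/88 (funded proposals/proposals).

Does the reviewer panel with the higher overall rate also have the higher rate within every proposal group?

Basic research: Panel A 9/12 = 75.0%, the 2024 panel 153/275 = 55.6% → Panel A
Translational research: Panel A 136/380 = 35.8%, the 2024 panel 4/13 = 30.8% → Panel A
Infrastructure: Panel A 37/89 = 41.6%, the 2024 panel 33/97 = 34.0% → Panel A
Applied research: Panel A 62/133 = 46.6%, the 2024 panel 32/88 = 36.4% → Panel A
Overall: Panel A 244/614 = 39.7%, the 2024 panel 222/473 = 46.9% → the 2024 panel
Panel A wins each proposal group but the 2024 panel wins overall — the comparison reverses. Panel A's proposals skew toward translational research, which has a lower base rate.

No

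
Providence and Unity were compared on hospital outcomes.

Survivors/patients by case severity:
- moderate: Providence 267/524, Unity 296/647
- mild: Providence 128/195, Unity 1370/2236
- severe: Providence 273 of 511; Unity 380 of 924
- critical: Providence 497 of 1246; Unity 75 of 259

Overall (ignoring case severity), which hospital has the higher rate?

Unity

Moderate: Providence 267/524 = 51.0%, Unity 296/647 = 45.7% → Providence
Mild: Providence 128/195 = 65.6%, Unity 1370/2236 = 61.3% → Providence
Severe: Providence 273/511 = 53.4%, Unity 380/924 = 41.1% → Providence
Critical: Providence 497/1246 = 39.9%, Unity 75/259 = 29.0% → Providence
Overall: Providence 1165/2476 = 47.1%, Unity 2121/4066 = 52.2% → Unity
(Providence wins every case group but Unity wins overall — Providence's patients skew toward the low-rate critical group.)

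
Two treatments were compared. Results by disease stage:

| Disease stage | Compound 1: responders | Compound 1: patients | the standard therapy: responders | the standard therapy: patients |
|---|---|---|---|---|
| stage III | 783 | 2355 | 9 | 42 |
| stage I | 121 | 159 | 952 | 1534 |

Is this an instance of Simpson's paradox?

Stage III: Compound 1 783/2355 = 33.2%, the standard therapy 9/42 = 21.4% → Compound 1
Stage I: Compound 1 121/159 = 76.1%, the standard therapy 952/1534 = 62.1% → Compound 1
Overall: Compound 1 904/2514 = 36.0%, the standard therapy 961/1576 = 61.0% → the standard therapy
Compound 1 wins each disease group but the standard therapy wins overall — the comparison reverses. Compound 1's patients skew toward stage III, which has a lower base rate.

Yes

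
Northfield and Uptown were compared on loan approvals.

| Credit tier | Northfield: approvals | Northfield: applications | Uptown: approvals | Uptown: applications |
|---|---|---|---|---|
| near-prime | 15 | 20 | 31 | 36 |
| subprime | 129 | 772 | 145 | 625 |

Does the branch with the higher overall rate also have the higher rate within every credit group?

Yes

Near-prime: Northfield 15/20 = 75.0%, Uptown 31/36 = 86.1% → Uptown
Subprime: Northfield 129/772 = 16.7%, Uptown 145/625 = 23.2% → Uptown
Overall: Northfield 144/792 = 18.2%, Uptown 176/661 = 26.6% → Uptown
Uptown wins overall and in every credit group — no reversal.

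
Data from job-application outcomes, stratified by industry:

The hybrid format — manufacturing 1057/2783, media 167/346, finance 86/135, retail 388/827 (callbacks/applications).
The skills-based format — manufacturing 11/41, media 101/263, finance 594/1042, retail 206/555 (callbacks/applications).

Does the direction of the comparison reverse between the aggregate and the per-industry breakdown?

Manufacturing: the hybrid format 1057/2783 = 38.0%, the skills-based format 11/41 = 26.8% → the hybrid format
Media: the hybrid format 167/346 = 48.3%, the skills-based format 101/263 = 38.4% → the hybrid format
Finance: the hybrid format 86/135 = 63.7%, the skills-based format 594/1042 = 57.0% → the hybrid format
Retail: the hybrid format 388/827 = 46.9%, the skills-based format 206/555 = 37.1% → the hybrid format
Overall: the hybrid format 1698/4091 = 41.5%, the skills-based format 912/1901 = 48.0% → the skills-based format
The hybrid format wins each industry group but the skills-based format wins overall — the comparison reverses. The hybrid format's applications skew toward manufacturing, which has a lower base rate.

Yes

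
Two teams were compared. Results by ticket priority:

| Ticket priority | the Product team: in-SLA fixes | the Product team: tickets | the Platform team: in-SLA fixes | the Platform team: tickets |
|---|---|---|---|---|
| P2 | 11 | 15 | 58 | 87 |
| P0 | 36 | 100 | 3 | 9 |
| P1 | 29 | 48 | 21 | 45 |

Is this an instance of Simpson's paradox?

P2: the Product team 11/15 = 73.3%, the Platform team 58/87 = 66.7% → the Product team
P0: the Product team 36/100 = 36.0%, the Platform team 3/9 = 33.3% → the Product team
P1: the Product team 29/48 = 60.4%, the Platform team 21/45 = 46.7% → the Product team
Overall: the Product team 76/163 = 46.6%, the Platform team 82/141 = 58.2% → the Platform team
The Product team wins each ticket group but the Platform team wins overall — the comparison reverses. The Product team's tickets skew toward P0, which has a lower base rate.

Yes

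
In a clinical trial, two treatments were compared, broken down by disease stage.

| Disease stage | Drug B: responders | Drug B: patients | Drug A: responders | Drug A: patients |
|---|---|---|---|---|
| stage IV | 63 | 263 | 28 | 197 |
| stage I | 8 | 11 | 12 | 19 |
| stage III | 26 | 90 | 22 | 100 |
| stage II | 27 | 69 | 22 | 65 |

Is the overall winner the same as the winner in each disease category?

Yes

Stage IV: Drug B 63/263 = 24.0%, Drug A 28/197 = 14.2% → Drug B
Stage I: Drug B 8/11 = 72.7%, Drug A 12/19 = 63.2% → Drug B
Stage III: Drug B 26/90 = 28.9%, Drug A 22/100 = 22.0% → Drug B
Stage II: Drug B 27/69 = 39.1%, Drug A 22/65 = 33.8% → Drug B
Overall: Drug B 124/433 = 28.6%, Drug A 84/381 = 22.0% → Drug B
Drug B wins overall and in every disease group — no reversal.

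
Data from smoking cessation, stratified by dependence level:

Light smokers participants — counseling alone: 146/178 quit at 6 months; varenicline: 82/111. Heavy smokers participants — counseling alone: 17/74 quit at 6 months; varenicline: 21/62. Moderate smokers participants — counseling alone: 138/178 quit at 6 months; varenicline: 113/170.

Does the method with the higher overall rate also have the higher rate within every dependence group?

Light smokers: counseling alone 146/178 = 82.0%, varenicline 82/111 = 73.9% → counseling alone
Heavy smokers: counseling alone 17/74 = 23.0%, varenicline 21/62 = 33.9% → varenicline
Moderate smokers: counseling alone 138/178 = 77.5%, varenicline 113/170 = 66.5% → counseling alone
Overall: counseling alone 301/430 = 70.0%, varenicline 216/343 = 63.0% → counseling alone
Neither sweeps: counseling alone wins 2 of 3 groups, varenicline wins 1. Counseling alone wins overall but not every group — no Simpson reversal.

No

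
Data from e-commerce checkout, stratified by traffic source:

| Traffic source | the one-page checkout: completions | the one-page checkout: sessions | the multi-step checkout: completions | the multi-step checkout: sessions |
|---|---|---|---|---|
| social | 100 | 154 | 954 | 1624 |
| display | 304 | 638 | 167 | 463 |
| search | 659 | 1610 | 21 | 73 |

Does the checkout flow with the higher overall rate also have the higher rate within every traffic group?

Social: the one-page checkout 100/154 = 64.9%, the multi-step checkout 954/1624 = 58.7% → the one-page checkout
Display: the one-page checkout 304/638 = 47.6%, the multi-step checkout 167/463 = 36.1% → the one-page checkout
Search: the one-page checkout 659/1610 = 40.9%, the multi-step checkout 21/73 = 28.8% → the one-page checkout
Overall: the one-page checkout 1063/2402 = 44.3%, the multi-step checkout 1142/2160 = 52.9% → the multi-step checkout
The one-page checkout wins each traffic group but the multi-step checkout wins overall — the comparison reverses. The one-page checkout's sessions skew toward search, which has a lower base rate.

No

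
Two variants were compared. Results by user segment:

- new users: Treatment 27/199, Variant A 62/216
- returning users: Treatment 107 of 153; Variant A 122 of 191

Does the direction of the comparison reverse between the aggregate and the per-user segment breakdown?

New users: Treatment 27/199 = 13.6%, Variant A 62/216 = 28.7% → Variant A
Returning users: Treatment 107/153 = 69.9%, Variant A 122/191 = 63.9% → Treatment
Overall: Treatment 134/352 = 38.1%, Variant A 184/407 = 45.2% → Variant A
Neither sweeps: Treatment wins 1 of 2 groups, Variant A wins 1. Variant A wins overall but not every group — no Simpson reversal.

No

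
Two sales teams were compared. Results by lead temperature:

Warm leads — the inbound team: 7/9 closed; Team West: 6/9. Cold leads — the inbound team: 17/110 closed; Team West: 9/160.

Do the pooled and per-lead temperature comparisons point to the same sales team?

Yes

Warm: the inbound team 7/9 = 77.8%, Team West 6/9 = 66.7% → the inbound team
Cold: the inbound team 17/110 = 15.5%, Team West 9/160 = 5.6% → the inbound team
Overall: the inbound team 24/119 = 20.2%, Team West 15/169 = 8.9% → the inbound team
The inbound team wins overall and in every lead group — no reversal.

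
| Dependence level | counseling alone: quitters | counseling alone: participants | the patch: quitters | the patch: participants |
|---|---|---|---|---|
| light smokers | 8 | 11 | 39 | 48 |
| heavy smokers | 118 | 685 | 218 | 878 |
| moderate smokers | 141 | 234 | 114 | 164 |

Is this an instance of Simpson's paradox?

No

Light smokers: counseling alone 8/11 = 72.7%, the patch 39/48 = 81.2% → the patch
Heavy smokers: counseling alone 118/685 = 17.2%, the patch 218/878 = 24.8% → the patch
Moderate smokers: counseling alone 141/234 = 60.3%, the patch 114/164 = 69.5% → the patch
Overall: counseling alone 267/930 = 28.7%, the patch 371/1090 = 34.0% → the patch
The patch wins overall and in every dependence group — no reversal.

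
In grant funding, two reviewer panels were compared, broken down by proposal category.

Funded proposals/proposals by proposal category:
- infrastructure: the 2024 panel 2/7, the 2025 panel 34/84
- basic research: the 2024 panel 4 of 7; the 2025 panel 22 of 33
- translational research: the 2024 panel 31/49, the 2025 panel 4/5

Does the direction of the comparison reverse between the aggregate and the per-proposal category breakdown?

Yes

Infrastructure: the 2024 panel 2/7 = 28.6%, the 2025 panel 34/84 = 40.5% → the 2025 panel
Basic research: the 2024 panel 4/7 = 57.1%, the 2025 panel 22/33 = 66.7% → the 2025 panel
Translational research: the 2024 panel 31/49 = 63.3%, the 2025 panel 4/5 = 80.0% → the 2025 panel
Overall: the 2024 panel 37/63 = 58.7%, the 2025 panel 60/122 = 49.2% → the 2024 panel
The 2025 panel wins each proposal group but the 2024 panel wins overall — the comparison reverses. The 2025 panel's proposals skew toward infrastructure, which has a lower base rate.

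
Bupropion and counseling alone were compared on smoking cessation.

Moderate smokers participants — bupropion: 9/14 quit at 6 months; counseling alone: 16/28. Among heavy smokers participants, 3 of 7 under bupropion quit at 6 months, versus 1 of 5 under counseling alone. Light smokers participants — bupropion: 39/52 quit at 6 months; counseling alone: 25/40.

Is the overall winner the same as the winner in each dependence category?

Yes

Moderate smokers: bupropion 9/14 = 64.3%, counseling alone 16/28 = 57.1% → bupropion
Heavy smokers: bupropion 3/7 = 42.9%, counseling alone 1/5 = 20.0% → bupropion
Light smokers: bupropion 39/52 = 75.0%, counseling alone 25/40 = 62.5% → bupropion
Overall: bupropion 51/73 = 69.9%, counseling alone 42/73 = 57.5% → bupropion
Bupropion wins overall and in every dependence group — no reversal.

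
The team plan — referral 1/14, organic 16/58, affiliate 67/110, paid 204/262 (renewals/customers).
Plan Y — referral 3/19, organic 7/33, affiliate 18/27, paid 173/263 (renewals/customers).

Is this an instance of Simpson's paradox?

No

Referral: the team plan 1/14 = 7.1%, Plan Y 3/19 = 15.8% → Plan Y
Organic: the team plan 16/58 = 27.6%, Plan Y 7/33 = 21.2% → the team plan
Affiliate: the team plan 67/110 = 60.9%, Plan Y 18/27 = 66.7% → Plan Y
Paid: the team plan 204/262 = 77.9%, Plan Y 173/263 = 65.8% → the team plan
Overall: the team plan 288/444 = 64.9%, Plan Y 201/342 = 58.8% → the team plan
Neither sweeps: the team plan wins 2 of 4 groups, Plan Y wins 2. The team plan wins overall but not every group — no Simpson reversal.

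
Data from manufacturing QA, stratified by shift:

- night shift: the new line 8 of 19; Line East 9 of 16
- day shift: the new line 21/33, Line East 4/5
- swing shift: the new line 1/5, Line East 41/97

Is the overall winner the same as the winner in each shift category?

No

Night shift: the new line 8/19 = 42.1%, Line East 9/16 = 56.2% → Line East
Day shift: the new line 21/33 = 63.6%, Line East 4/5 = 80.0% → Line East
Swing shift: the new line 1/5 = 20.0%, Line East 41/97 = 42.3% → Line East
Overall: the new line 30/57 = 52.6%, Line East 54/118 = 45.8% → the new line
Line East wins each shift group but the new line wins overall — the comparison reverses. Line East's units skew toward swing shift, which has a lower base rate.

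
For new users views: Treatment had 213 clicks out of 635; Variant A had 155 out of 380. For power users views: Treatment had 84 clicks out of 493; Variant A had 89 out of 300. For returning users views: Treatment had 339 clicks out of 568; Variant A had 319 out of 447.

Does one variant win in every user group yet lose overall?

No

New users: Treatment 213/635 = 33.5%, Variant A 155/380 = 40.8% → Variant A
Power users: Treatment 84/493 = 17.0%, Variant A 89/300 = 29.7% → Variant A
Returning users: Treatment 339/568 = 59.7%, Variant A 319/447 = 71.4% → Variant A
Overall: Treatment 636/1696 = 37.5%, Variant A 563/1127 = 50.0% → Variant A
Variant A wins overall and in every user group — no reversal.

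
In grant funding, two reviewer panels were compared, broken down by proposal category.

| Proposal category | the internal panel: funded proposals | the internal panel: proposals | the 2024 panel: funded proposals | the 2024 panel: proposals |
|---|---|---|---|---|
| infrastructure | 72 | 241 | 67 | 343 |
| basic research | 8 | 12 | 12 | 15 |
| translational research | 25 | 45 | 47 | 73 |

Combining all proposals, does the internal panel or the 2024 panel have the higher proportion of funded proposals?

Infrastructure: the internal panel 72/241 = 29.9%, the 2024 panel 67/343 = 19.5% → the internal panel
Basic research: the internal panel 8/12 = 66.7%, the 2024 panel 12/15 = 80.0% → the 2024 panel
Translational research: the internal panel 25/45 = 55.6%, the 2024 panel 47/73 = 64.4% → the 2024 panel
Overall: the internal panel 105/298 = 35.2%, the 2024 panel 126/431 = 29.2% → the internal panel
(Neither sweeps every proposal group, but the internal panel has the higher pooled rate.)

the internal panel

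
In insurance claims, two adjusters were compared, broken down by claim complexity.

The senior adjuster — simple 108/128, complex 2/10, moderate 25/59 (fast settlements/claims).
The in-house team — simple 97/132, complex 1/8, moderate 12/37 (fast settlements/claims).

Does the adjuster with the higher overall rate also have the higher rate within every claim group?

Yes

Simple: the senior adjuster 108/128 = 84.4%, the in-house team 97/132 = 73.5% → the senior adjuster
Complex: the senior adjuster 2/10 = 20.0%, the in-house team 1/8 = 12.5% → the senior adjuster
Moderate: the senior adjuster 25/59 = 42.4%, the in-house team 12/37 = 32.4% → the senior adjuster
Overall: the senior adjuster 135/197 = 68.5%, the in-house team 110/177 = 62.1% → the senior adjuster
The senior adjuster wins overall and in every claim group — no reversal.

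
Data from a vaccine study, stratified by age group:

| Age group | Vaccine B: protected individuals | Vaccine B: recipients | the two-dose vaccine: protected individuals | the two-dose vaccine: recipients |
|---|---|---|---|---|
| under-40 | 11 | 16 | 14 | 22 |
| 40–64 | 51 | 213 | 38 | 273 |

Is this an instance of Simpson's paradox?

Under-40: Vaccine B 11/16 = 68.8%, the two-dose vaccine 14/22 = 63.6% → Vaccine B
40–64: Vaccine B 51/213 = 23.9%, the two-dose vaccine 38/273 = 13.9% → Vaccine B
Overall: Vaccine B 62/229 = 27.1%, the two-dose vaccine 52/295 = 17.6% → Vaccine B
Vaccine B wins overall and in every age group — no reversal.

No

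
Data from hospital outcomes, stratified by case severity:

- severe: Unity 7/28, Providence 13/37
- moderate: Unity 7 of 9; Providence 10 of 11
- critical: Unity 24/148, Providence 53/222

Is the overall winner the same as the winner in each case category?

Severe: Unity 7/28 = 25.0%, Providence 13/37 = 35.1% → Providence
Moderate: Unity 7/9 = 77.8%, Providence 10/11 = 90.9% → Providence
Critical: Unity 24/148 = 16.2%, Providence 53/222 = 23.9% → Providence
Overall: Unity 38/185 = 20.5%, Providence 76/270 = 28.1% → Providence
Providence wins overall and in every case group — no reversal.

Yes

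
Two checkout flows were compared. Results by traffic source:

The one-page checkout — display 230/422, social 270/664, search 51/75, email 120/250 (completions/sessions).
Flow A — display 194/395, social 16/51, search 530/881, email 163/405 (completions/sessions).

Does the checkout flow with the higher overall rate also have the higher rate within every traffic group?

No

Display: the one-page checkout 230/422 = 54.5%, Flow A 194/395 = 49.1% → the one-page checkout
Social: the one-page checkout 270/664 = 40.7%, Flow A 16/51 = 31.4% → the one-page checkout
Search: the one-page checkout 51/75 = 68.0%, Flow A 530/881 = 60.2% → the one-page checkout
Email: the one-page checkout 120/250 = 48.0%, Flow A 163/405 = 40.2% → the one-page checkout
Overall: the one-page checkout 671/1411 = 47.6%, Flow A 903/1732 = 52.1% → Flow A
The one-page checkout wins each traffic group but Flow A wins overall — the comparison reverses. The one-page checkout's sessions skew toward social, which has a lower base rate.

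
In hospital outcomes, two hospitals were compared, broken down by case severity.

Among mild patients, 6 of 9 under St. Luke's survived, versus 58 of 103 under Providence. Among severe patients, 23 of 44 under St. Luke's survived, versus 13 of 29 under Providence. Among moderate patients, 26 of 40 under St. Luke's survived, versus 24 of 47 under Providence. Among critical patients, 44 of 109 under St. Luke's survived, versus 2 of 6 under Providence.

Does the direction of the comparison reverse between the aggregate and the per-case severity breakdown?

Mild: St. Luke's 6/9 = 66.7%, Providence 58/103 = 56.3% → St. Luke's
Severe: St. Luke's 23/44 = 52.3%, Providence 13/29 = 44.8% → St. Luke's
Moderate: St. Luke's 26/40 = 65.0%, Providence 24/47 = 51.1% → St. Luke's
Critical: St. Luke's 44/109 = 40.4%, Providence 2/6 = 33.3% → St. Luke's
Overall: St. Luke's 99/202 = 49.0%, Providence 97/185 = 52.4% → Providence
St. Luke's wins each case group but Providence wins overall — the comparison reverses. St. Luke's's patients skew toward critical, which has a lower base rate.

Yes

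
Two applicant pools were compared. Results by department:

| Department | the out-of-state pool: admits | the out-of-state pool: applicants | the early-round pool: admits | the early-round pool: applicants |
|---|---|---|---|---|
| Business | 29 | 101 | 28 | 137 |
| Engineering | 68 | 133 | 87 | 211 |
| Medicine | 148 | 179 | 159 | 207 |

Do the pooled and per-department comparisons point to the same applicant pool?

Business: the out-of-state pool 29/101 = 28.7%, the early-round pool 28/137 = 20.4% → the out-of-state pool
Engineering: the out-of-state pool 68/133 = 51.1%, the early-round pool 87/211 = 41.2% → the out-of-state pool
Medicine: the out-of-state pool 148/179 = 82.7%, the early-round pool 159/207 = 76.8% → the out-of-state pool
Overall: the out-of-state pool 245/413 = 59.3%, the early-round pool 274/555 = 49.4% → the out-of-state pool
The out-of-state pool wins overall and in every department group — no reversal.

Yes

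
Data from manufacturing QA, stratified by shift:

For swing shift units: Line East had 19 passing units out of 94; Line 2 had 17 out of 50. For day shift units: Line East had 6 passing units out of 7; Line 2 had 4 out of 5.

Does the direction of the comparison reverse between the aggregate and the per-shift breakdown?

Swing shift: Line East 19/94 = 20.2%, Line 2 17/50 = 34.0% → Line 2
Day shift: Line East 6/7 = 85.7%, Line 2 4/5 = 80.0% → Line East
Overall: Line East 25/101 = 24.8%, Line 2 21/55 = 38.2% → Line 2
Neither sweeps: Line East wins 1 of 2 groups, Line 2 wins 1. Line 2 wins overall but not every group — no Simpson reversal.

No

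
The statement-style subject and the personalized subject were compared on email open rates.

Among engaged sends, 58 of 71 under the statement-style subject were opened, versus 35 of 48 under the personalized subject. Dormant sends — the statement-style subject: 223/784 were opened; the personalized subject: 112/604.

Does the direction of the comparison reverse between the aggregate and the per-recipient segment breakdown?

No

Engaged: the statement-style subject 58/71 = 81.7%, the personalized subject 35/48 = 72.9% → the statement-style subject
Dormant: the statement-style subject 223/784 = 28.4%, the personalized subject 112/604 = 18.5% → the statement-style subject
Overall: the statement-style subject 281/855 = 32.9%, the personalized subject 147/652 = 22.5% → the statement-style subject
The statement-style subject wins overall and in every recipient group — no reversal.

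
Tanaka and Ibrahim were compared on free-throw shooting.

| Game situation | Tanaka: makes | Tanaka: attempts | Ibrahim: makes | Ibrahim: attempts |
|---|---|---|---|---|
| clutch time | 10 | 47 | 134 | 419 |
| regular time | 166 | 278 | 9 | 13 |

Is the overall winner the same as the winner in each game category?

No

Clutch time: Tanaka 10/47 = 21.3%, Ibrahim 134/419 = 32.0% → Ibrahim
Regular time: Tanaka 166/278 = 59.7%, Ibrahim 9/13 = 69.2% → Ibrahim
Overall: Tanaka 176/325 = 54.2%, Ibrahim 143/432 = 33.1% → Tanaka
Ibrahim wins each game group but Tanaka wins overall — the comparison reverses. Ibrahim's attempts skew toward clutch time, which has a lower base rate.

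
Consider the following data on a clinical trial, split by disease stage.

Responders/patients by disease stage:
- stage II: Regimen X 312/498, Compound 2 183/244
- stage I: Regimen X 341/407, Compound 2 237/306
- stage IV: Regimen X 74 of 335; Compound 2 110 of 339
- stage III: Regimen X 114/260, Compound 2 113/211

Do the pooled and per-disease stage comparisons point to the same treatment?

Stage II: Regimen X 312/498 = 62.7%, Compound 2 183/244 = 75.0% → Compound 2
Stage I: Regimen X 341/407 = 83.8%, Compound 2 237/306 = 77.5% → Regimen X
Stage IV: Regimen X 74/335 = 22.1%, Compound 2 110/339 = 32.4% → Compound 2
Stage III: Regimen X 114/260 = 43.8%, Compound 2 113/211 = 53.6% → Compound 2
Overall: Regimen X 841/1500 = 56.1%, Compound 2 643/1100 = 58.5% → Compound 2
Neither sweeps: Regimen X wins 1 of 4 groups, Compound 2 wins 3. Compound 2 wins overall but not every group — no Simpson reversal.

No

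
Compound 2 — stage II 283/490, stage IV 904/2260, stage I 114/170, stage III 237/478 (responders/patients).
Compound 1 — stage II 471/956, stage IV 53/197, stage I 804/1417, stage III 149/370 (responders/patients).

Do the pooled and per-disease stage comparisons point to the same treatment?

No

Stage II: Compound 2 283/490 = 57.8%, Compound 1 471/956 = 49.3% → Compound 2
Stage IV: Compound 2 904/2260 = 40.0%, Compound 1 53/197 = 26.9% → Compound 2
Stage I: Compound 2 114/170 = 67.1%, Compound 1 804/1417 = 56.7% → Compound 2
Stage III: Compound 2 237/478 = 49.6%, Compound 1 149/370 = 40.3% → Compound 2
Overall: Compound 2 1538/3398 = 45.3%, Compound 1 1477/2940 = 50.2% → Compound 1
Compound 2 wins each disease group but Compound 1 wins overall — the comparison reverses. Compound 2's patients skew toward stage IV, which has a lower base rate.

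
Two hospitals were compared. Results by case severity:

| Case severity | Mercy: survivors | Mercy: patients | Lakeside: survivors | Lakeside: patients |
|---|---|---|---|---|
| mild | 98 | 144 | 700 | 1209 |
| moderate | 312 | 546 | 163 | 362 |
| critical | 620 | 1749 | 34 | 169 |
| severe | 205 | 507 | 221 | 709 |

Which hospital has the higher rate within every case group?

Mercy

Mild: Mercy 98/144 = 68.1%, Lakeside 700/1209 = 57.9% → Mercy
Moderate: Mercy 312/546 = 57.1%, Lakeside 163/362 = 45.0% → Mercy
Critical: Mercy 620/1749 = 35.4%, Lakeside 34/169 = 20.1% → Mercy
Severe: Mercy 205/507 = 40.4%, Lakeside 221/709 = 31.2% → Mercy
Mercy has the higher rate in all 4 groups.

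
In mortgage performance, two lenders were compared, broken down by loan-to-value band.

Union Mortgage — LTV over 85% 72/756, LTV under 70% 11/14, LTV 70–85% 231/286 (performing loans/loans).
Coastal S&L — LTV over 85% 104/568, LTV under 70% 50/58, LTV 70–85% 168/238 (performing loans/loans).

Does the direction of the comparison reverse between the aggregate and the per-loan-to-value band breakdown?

No

LTV over 85%: Union Mortgage 72/756 = 9.5%, Coastal S&L 104/568 = 18.3% → Coastal S&L
LTV under 70%: Union Mortgage 11/14 = 78.6%, Coastal S&L 50/58 = 86.2% → Coastal S&L
LTV 70–85%: Union Mortgage 231/286 = 80.8%, Coastal S&L 168/238 = 70.6% → Union Mortgage
Overall: Union Mortgage 314/1056 = 29.7%, Coastal S&L 322/864 = 37.3% → Coastal S&L
Neither sweeps: Union Mortgage wins 1 of 3 groups, Coastal S&L wins 2. Coastal S&L wins overall but not every group — no Simpson reversal.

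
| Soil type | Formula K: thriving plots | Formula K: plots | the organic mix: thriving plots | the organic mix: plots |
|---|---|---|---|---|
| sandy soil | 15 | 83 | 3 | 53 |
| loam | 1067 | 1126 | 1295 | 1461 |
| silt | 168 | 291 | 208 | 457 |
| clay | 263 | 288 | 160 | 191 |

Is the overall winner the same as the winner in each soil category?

Yes

Sandy soil: Formula K 15/83 = 18.1%, the organic mix 3/53 = 5.7% → Formula K
Loam: Formula K 1067/1126 = 94.8%, the organic mix 1295/1461 = 88.6% → Formula K
Silt: Formula K 168/291 = 57.7%, the organic mix 208/457 = 45.5% → Formula K
Clay: Formula K 263/288 = 91.3%, the organic mix 160/191 = 83.8% → Formula K
Overall: Formula K 1513/1788 = 84.6%, the organic mix 1666/2162 = 77.1% → Formula K
Formula K wins overall and in every soil group — no reversal.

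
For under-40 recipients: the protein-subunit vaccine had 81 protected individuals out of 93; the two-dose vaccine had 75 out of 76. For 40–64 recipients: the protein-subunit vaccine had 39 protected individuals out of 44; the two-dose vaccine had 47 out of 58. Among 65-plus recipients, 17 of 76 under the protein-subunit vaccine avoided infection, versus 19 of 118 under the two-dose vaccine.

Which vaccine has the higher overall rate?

the protein-subunit vaccine

Under-40: the protein-subunit vaccine 81/93 = 87.1%, the two-dose vaccine 75/76 = 98.7% → the two-dose vaccine
40–64: the protein-subunit vaccine 39/44 = 88.6%, the two-dose vaccine 47/58 = 81.0% → the protein-subunit vaccine
65-plus: the protein-subunit vaccine 17/76 = 22.4%, the two-dose vaccine 19/118 = 16.1% → the protein-subunit vaccine
Overall: the protein-subunit vaccine 137/213 = 64.3%, the two-dose vaccine 141/252 = 56.0% → the protein-subunit vaccine
(Neither sweeps every age group, but the protein-subunit vaccine has the higher pooled rate.)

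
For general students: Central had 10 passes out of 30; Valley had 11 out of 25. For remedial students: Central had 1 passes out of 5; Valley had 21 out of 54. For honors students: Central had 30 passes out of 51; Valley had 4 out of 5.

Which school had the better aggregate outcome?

General: Central 10/30 = 33.3%, Valley 11/25 = 44.0% → Valley
Remedial: Central 1/5 = 20.0%, Valley 21/54 = 38.9% → Valley
Honors: Central 30/51 = 58.8%, Valley 4/5 = 80.0% → Valley
Overall: Central 41/86 = 47.7%, Valley 36/84 = 42.9% → Central
(Valley wins every student group but Central wins overall — Valley's students skew toward the low-rate remedial group.)

Central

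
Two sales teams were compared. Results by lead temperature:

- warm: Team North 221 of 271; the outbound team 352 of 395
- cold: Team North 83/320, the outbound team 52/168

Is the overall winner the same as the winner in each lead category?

Warm: Team North 221/271 = 81.5%, the outbound team 352/395 = 89.1% → the outbound team
Cold: Team North 83/320 = 25.9%, the outbound team 52/168 = 31.0% → the outbound team
Overall: Team North 304/591 = 51.4%, the outbound team 404/563 = 71.8% → the outbound team
The outbound team wins overall and in every lead group — no reversal.

Yes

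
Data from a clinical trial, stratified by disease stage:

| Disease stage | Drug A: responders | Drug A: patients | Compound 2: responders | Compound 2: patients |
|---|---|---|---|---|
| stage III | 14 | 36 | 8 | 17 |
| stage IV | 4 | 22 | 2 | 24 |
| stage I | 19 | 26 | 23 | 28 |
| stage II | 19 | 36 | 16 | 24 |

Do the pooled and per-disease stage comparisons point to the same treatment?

Stage III: Drug A 14/36 = 38.9%, Compound 2 8/17 = 47.1% → Compound 2
Stage IV: Drug A 4/22 = 18.2%, Compound 2 2/24 = 8.3% → Drug A
Stage I: Drug A 19/26 = 73.1%, Compound 2 23/28 = 82.1% → Compound 2
Stage II: Drug A 19/36 = 52.8%, Compound 2 16/24 = 66.7% → Compound 2
Overall: Drug A 56/120 = 46.7%, Compound 2 49/93 = 52.7% → Compound 2
Neither sweeps: Drug A wins 1 of 4 groups, Compound 2 wins 3. Compound 2 wins overall but not every group — no Simpson reversal.

No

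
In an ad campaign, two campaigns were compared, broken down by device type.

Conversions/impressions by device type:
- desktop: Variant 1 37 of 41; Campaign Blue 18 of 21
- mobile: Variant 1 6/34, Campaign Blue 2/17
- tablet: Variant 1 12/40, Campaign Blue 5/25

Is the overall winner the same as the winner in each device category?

Desktop: Variant 1 37/41 = 90.2%, Campaign Blue 18/21 = 85.7% → Variant 1
Mobile: Variant 1 6/34 = 17.6%, Campaign Blue 2/17 = 11.8% → Variant 1
Tablet: Variant 1 12/40 = 30.0%, Campaign Blue 5/25 = 20.0% → Variant 1
Overall: Variant 1 55/115 = 47.8%, Campaign Blue 25/63 = 39.7% → Variant 1
Variant 1 wins overall and in every device group — no reversal.

Yes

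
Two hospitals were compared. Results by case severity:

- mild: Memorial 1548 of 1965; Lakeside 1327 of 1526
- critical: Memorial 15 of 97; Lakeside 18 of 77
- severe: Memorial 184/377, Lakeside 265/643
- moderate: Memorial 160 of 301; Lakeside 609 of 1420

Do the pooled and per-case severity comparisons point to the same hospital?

Mild: Memorial 1548/1965 = 78.8%, Lakeside 1327/1526 = 87.0% → Lakeside
Critical: Memorial 15/97 = 15.5%, Lakeside 18/77 = 23.4% → Lakeside
Severe: Memorial 184/377 = 48.8%, Lakeside 265/643 = 41.2% → Memorial
Moderate: Memorial 160/301 = 53.2%, Lakeside 609/1420 = 42.9% → Memorial
Overall: Memorial 1907/2740 = 69.6%, Lakeside 2219/3666 = 60.5% → Memorial
Neither sweeps: Memorial wins 2 of 4 groups, Lakeside wins 2. Memorial wins overall but not every group — no Simpson reversal.

No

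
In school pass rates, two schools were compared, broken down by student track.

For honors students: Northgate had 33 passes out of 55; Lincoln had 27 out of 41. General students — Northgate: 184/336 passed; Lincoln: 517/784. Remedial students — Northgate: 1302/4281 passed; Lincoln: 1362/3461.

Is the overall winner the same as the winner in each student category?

Honors: Northgate 33/55 = 60.0%, Lincoln 27/41 = 65.9% → Lincoln
General: Northgate 184/336 = 54.8%, Lincoln 517/784 = 65.9% → Lincoln
Remedial: Northgate 1302/4281 = 30.4%, Lincoln 1362/3461 = 39.4% → Lincoln
Overall: Northgate 1519/4672 = 32.5%, Lincoln 1906/4286 = 44.5% → Lincoln
Lincoln wins overall and in every student group — no reversal.

Yes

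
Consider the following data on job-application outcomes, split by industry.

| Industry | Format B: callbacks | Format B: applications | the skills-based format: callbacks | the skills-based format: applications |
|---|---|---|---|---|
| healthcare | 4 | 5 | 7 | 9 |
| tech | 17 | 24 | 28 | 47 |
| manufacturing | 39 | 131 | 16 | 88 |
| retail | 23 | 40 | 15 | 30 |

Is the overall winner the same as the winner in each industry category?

Healthcare: Format B 4/5 = 80.0%, the skills-based format 7/9 = 77.8% → Format B
Tech: Format B 17/24 = 70.8%, the skills-based format 28/47 = 59.6% → Format B
Manufacturing: Format B 39/131 = 29.8%, the skills-based format 16/88 = 18.2% → Format B
Retail: Format B 23/40 = 57.5%, the skills-based format 15/30 = 50.0% → Format B
Overall: Format B 83/200 = 41.5%, the skills-based format 66/174 = 37.9% → Format B
Format B wins overall and in every industry group — no reversal.

Yes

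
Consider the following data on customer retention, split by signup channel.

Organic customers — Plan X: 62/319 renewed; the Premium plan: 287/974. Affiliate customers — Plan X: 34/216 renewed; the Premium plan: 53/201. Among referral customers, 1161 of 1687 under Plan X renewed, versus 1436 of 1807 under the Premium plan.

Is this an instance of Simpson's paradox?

Organic: Plan X 62/319 = 19.4%, the Premium plan 287/974 = 29.5% → the Premium plan
Affiliate: Plan X 34/216 = 15.7%, the Premium plan 53/201 = 26.4% → the Premium plan
Referral: Plan X 1161/1687 = 68.8%, the Premium plan 1436/1807 = 79.5% → the Premium plan
Overall: Plan X 1257/2222 = 56.6%, the Premium plan 1776/2982 = 59.6% → the Premium plan
The Premium plan wins overall and in every signup group — no reversal.

No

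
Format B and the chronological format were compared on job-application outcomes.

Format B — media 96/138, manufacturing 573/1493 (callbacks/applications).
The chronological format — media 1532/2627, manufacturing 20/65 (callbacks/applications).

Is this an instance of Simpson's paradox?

Media: Format B 96/138 = 69.6%, the chronological format 1532/2627 = 58.3% → Format B
Manufacturing: Format B 573/1493 = 38.4%, the chronological format 20/65 = 30.8% → Format B
Overall: Format B 669/1631 = 41.0%, the chronological format 1552/2692 = 57.7% → the chronological format
Format B wins each industry group but the chronological format wins overall — the comparison reverses. Format B's applications skew toward manufacturing, which has a lower base rate.

Yes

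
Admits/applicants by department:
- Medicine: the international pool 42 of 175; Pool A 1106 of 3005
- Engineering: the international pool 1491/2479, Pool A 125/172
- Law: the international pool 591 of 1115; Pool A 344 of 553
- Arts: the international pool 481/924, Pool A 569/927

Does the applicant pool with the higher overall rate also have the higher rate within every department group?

Medicine: the international pool 42/175 = 24.0%, Pool A 1106/3005 = 36.8% → Pool A
Engineering: the international pool 1491/2479 = 60.1%, Pool A 125/172 = 72.7% → Pool A
Law: the international pool 591/1115 = 53.0%, Pool A 344/553 = 62.2% → Pool A
Arts: the international pool 481/924 = 52.1%, Pool A 569/927 = 61.4% → Pool A
Overall: the international pool 2605/4693 = 55.5%, Pool A 2144/4657 = 46.0% → the international pool
Pool A wins each department group but the international pool wins overall — the comparison reverses. Pool A's applicants skew toward Medicine, which has a lower base rate.

No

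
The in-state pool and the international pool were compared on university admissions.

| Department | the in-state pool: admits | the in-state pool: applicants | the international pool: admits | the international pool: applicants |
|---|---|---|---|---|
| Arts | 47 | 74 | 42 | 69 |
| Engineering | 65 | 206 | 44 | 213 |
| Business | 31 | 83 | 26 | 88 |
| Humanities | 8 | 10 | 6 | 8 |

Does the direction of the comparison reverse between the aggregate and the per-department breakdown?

No

Arts: the in-state pool 47/74 = 63.5%, the international pool 42/69 = 60.9% → the in-state pool
Engineering: the in-state pool 65/206 = 31.6%, the international pool 44/213 = 20.7% → the in-state pool
Business: the in-state pool 31/83 = 37.3%, the international pool 26/88 = 29.5% → the in-state pool
Humanities: the in-state pool 8/10 = 80.0%, the international pool 6/8 = 75.0% → the in-state pool
Overall: the in-state pool 151/373 = 40.5%, the international pool 118/378 = 31.2% → the in-state pool
The in-state pool wins overall and in every department group — no reversal.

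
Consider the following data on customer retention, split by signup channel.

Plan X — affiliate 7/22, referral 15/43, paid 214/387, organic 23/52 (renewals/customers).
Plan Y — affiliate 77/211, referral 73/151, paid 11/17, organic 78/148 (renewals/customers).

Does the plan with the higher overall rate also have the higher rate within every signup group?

Affiliate: Plan X 7/22 = 31.8%, Plan Y 77/211 = 36.5% → Plan Y
Referral: Plan X 15/43 = 34.9%, Plan Y 73/151 = 48.3% → Plan Y
Paid: Plan X 214/387 = 55.3%, Plan Y 11/17 = 64.7% → Plan Y
Organic: Plan X 23/52 = 44.2%, Plan Y 78/148 = 52.7% → Plan Y
Overall: Plan X 259/504 = 51.4%, Plan Y 239/527 = 45.4% → Plan X
Plan Y wins each signup group but Plan X wins overall — the comparison reverses. Plan Y's customers skew toward affiliate, which has a lower base rate.

No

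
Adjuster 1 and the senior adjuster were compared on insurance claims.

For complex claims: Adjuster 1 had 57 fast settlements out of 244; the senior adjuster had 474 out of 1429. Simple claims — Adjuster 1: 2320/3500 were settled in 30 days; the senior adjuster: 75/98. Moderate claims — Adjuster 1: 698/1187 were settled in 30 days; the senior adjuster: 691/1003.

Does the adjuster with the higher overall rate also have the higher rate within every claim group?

No

Complex: Adjuster 1 57/244 = 23.4%, the senior adjuster 474/1429 = 33.2% → the senior adjuster
Simple: Adjuster 1 2320/3500 = 66.3%, the senior adjuster 75/98 = 76.5% → the senior adjuster
Moderate: Adjuster 1 698/1187 = 58.8%, the senior adjuster 691/1003 = 68.9% → the senior adjuster
Overall: Adjuster 1 3075/4931 = 62.4%, the senior adjuster 1240/2530 = 49.0% → Adjuster 1
The senior adjuster wins each claim group but Adjuster 1 wins overall — the comparison reverses. The senior adjuster's claims skew toward complex, which has a lower base rate.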